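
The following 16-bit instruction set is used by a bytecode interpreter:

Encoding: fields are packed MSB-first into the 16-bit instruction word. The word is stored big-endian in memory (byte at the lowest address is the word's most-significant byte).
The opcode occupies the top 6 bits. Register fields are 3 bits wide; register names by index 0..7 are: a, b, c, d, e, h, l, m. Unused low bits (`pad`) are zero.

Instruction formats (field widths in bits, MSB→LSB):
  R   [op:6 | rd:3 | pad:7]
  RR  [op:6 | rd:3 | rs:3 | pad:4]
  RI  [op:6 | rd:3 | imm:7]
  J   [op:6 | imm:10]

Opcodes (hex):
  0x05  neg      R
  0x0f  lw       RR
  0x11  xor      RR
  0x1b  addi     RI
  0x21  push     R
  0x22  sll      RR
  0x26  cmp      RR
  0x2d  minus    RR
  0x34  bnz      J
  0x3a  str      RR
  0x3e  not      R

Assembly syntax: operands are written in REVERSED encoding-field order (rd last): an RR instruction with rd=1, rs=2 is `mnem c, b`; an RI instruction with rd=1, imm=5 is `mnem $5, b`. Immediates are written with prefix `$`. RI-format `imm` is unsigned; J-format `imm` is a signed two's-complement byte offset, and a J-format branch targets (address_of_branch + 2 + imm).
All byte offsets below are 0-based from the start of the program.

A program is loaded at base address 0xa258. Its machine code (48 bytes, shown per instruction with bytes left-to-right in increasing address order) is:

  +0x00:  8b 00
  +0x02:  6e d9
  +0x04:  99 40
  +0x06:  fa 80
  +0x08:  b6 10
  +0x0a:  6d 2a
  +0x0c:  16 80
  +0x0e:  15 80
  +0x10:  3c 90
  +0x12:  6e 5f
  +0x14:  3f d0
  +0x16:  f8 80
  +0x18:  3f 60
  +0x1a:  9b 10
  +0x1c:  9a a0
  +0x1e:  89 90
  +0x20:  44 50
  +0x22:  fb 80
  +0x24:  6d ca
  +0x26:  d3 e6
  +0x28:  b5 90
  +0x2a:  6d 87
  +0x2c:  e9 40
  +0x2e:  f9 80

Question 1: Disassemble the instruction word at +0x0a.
@+0a  big-endian(6d 2a) = 0x6d2a
  op=0x6d2a>>10=0x1b ⇒ addi (RI)
  [9:7] rd=2 = c
  [6:0] imm=42 = $42

addi $42, c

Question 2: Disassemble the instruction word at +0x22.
not m

@+22  big-endian(fb 80) = 0xfb80
  top 6b → 0x3e → not [R]
  [9:7] rd=7 = m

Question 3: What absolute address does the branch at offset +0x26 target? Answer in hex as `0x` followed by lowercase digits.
@+26  big-endian(d3 e6) = 0xd3e6
  op=0xd3e6>>10=0x34 ⇒ bnz (J)
  [9:0] imm=998 (s10→-26) = $-26
  target = base 0xa258 + off 0x26 + 2 + imm -26 = 0xa266

0xa266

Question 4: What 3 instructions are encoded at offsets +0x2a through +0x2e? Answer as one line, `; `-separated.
off 0x2a: read 6d 87 as big → 0x6d87
  opcode bits[15:10]=0x1b: addi/RI
  rd: (w>>7)&0x7=0x3 → d
  imm: (w>>0)&0x7f=0x7 → $7
off 0x2c: read e9 40 as big → 0xe940
  opcode bits[15:10]=0x3a: str/RR
  rd: (w>>7)&0x7=0x2 → c
  rs: (w>>4)&0x7=0x4 → e
off 0x2e: read f9 80 as big → 0xf980
  opcode bits[15:10]=0x3e: not/R
  rd: (w>>7)&0x7=0x3 → d

addi $7, d; str e, c; not d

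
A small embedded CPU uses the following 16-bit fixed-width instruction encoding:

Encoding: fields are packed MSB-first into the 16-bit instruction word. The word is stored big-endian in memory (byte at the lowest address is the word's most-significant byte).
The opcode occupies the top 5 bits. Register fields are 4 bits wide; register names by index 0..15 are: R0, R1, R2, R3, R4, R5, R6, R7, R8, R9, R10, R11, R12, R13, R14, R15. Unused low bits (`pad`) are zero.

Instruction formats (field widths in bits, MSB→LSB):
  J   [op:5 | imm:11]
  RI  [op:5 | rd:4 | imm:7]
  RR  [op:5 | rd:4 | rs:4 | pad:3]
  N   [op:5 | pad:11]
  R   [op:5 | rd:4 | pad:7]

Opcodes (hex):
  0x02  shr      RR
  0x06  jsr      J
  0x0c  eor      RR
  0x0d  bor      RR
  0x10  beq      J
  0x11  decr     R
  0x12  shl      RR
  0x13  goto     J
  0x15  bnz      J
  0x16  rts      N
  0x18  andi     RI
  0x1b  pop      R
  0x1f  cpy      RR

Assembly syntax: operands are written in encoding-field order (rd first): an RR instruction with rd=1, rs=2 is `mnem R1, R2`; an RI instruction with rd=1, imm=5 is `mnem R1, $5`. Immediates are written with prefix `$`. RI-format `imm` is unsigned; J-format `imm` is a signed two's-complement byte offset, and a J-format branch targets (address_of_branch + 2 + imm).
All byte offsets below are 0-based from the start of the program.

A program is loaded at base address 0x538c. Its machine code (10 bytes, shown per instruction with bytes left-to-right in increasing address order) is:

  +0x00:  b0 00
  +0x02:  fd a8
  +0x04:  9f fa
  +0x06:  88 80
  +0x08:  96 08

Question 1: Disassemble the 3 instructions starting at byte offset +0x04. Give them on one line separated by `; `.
goto $-6; decr R1; shl R12, R1

@+04  big-endian(9f fa) = 0x9ffa
  op=0x9ffa>>11=0x13 ⇒ goto (J)
  imm@[10:0]=0x7fa (s11→-6) ⇒ $-6
@+06  big-endian(88 80) = 0x8880
  op=0x8880>>11=0x11 ⇒ decr (R)
  rd@[10:7]=0x1 ⇒ R1
@+08  big-endian(96 08) = 0x9608
  op=0x9608>>11=0x12 ⇒ shl (RR)
  rd@[10:7]=0xc ⇒ R12
  rs@[6:3]=0x1 ⇒ R1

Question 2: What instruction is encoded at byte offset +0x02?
off 0x02: read fd a8 as big → 0xfda8
  op=0xfda8>>11=0x1f ⇒ cpy (RR)
  [10:7] rd=11 = R11
  [6:3] rs=5 = R5

cpy R11, R5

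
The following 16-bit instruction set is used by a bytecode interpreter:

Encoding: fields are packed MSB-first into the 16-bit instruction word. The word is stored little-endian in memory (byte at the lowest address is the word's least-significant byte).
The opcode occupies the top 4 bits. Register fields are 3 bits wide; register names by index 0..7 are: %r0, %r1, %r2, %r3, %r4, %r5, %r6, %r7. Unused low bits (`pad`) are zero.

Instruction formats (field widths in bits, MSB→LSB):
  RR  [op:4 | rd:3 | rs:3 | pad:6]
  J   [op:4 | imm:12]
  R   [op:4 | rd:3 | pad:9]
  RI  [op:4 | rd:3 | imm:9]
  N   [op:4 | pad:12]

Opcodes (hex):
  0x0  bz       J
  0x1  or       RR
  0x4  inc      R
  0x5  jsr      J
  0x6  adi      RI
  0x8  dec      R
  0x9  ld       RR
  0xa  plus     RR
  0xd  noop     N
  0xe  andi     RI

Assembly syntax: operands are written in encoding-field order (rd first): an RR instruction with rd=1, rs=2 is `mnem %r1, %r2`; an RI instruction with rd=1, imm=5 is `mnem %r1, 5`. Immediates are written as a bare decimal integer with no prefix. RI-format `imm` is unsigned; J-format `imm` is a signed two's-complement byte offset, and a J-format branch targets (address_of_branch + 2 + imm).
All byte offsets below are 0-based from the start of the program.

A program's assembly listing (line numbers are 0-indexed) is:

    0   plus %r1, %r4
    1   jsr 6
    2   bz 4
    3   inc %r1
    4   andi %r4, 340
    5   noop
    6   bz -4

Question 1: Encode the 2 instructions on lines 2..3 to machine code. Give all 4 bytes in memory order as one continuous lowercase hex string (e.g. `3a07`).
L2: bz op=0x0:4|imm=4:12 ⇒ 0x0004 ⇒ little 04 00
L3: inc op=0x4:4|rd=1:3|pad=0:9 ⇒ 0x4200 ⇒ little 00 42

04000042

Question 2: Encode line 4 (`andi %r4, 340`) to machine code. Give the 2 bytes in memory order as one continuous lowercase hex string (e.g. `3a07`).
line 4 (andi): pack op=0xe:4|rd=4:3|imm=340:9 = 0xe954; little→ 54 e9

54e9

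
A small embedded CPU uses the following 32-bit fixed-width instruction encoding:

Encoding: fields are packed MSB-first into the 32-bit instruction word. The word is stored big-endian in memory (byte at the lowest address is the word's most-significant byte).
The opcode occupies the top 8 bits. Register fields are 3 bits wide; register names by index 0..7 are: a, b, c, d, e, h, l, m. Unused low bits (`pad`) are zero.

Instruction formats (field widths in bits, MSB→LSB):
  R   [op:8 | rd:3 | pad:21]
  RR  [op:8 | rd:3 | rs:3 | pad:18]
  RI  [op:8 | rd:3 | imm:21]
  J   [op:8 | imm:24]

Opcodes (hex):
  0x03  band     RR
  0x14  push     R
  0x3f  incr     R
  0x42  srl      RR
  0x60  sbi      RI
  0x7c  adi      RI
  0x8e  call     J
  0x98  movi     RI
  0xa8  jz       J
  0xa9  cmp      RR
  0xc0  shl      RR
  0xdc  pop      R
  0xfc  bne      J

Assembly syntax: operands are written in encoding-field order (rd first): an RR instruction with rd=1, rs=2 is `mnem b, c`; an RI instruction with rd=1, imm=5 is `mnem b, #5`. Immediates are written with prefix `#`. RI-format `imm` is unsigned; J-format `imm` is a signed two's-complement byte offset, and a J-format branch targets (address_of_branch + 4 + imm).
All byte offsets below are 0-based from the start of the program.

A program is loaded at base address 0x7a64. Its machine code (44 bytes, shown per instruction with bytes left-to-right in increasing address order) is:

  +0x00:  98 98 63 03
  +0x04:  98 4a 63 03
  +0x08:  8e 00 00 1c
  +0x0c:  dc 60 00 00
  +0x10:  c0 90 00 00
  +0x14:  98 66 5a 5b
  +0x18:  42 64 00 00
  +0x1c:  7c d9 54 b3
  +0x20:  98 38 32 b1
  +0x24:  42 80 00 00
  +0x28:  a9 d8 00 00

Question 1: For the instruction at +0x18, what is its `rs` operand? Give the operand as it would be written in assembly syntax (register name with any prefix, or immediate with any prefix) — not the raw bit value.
b

[18] 42 64 00 00 → 0x42640000
  top 8b → 0x42 → srl [RR]
  [23:21] rd=3 = d
  [20:18] rs=1 = b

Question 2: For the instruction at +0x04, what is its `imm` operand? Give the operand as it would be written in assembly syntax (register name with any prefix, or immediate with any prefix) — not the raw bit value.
+0x04: 98 4a 63 03 ⇒ word 0x984a6303 (big)
  opcode bits[31:24]=0x98: movi/RI
  rd@[23:21]=0x2 ⇒ c
  imm@[20:0]=0xa6303 ⇒ #680707

#680707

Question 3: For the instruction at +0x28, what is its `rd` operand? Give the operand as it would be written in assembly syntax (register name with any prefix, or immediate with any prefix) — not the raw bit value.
off 0x28: read a9 d8 00 00 as big → 0xa9d80000
  opcode bits[31:24]=0xa9: cmp/RR
  rd: (w>>21)&0x7=0x6 → l
  rs: (w>>18)&0x7=0x6 → l

l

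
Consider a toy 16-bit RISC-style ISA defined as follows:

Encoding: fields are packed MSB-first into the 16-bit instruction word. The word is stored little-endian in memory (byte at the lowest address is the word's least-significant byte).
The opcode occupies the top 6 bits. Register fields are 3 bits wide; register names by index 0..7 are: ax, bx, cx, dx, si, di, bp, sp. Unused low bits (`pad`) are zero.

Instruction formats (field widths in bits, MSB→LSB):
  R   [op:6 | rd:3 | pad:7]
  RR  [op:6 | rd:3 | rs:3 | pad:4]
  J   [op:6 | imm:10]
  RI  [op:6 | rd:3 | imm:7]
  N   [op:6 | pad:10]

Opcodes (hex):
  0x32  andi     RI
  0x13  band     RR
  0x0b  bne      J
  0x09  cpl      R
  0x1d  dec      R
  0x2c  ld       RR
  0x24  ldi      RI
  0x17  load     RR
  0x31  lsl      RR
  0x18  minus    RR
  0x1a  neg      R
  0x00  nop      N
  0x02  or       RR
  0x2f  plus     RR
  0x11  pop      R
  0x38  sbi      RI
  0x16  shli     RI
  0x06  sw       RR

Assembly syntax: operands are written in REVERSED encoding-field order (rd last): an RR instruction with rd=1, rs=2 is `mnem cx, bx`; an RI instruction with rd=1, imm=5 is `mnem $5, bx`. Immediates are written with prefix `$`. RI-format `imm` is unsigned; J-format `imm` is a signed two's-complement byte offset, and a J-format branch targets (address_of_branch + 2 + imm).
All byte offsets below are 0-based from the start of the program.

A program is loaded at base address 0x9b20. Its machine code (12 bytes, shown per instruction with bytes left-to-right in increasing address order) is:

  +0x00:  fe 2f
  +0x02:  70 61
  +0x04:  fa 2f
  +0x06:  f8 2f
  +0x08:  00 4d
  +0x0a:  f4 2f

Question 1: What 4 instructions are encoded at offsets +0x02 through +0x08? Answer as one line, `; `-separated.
[02] 70 61 → 0x6170
  op=0x6170>>10=0x18 ⇒ minus (RR)
  [9:7] rd=2 = cx
  [6:4] rs=7 = sp
[04] fa 2f → 0x2ffa
  op=0x2ffa>>10=0xb ⇒ bne (J)
  [9:0] imm=1018 (s10→-6) = $-6
[06] f8 2f → 0x2ff8
  op=0x2ff8>>10=0xb ⇒ bne (J)
  [9:0] imm=1016 (s10→-8) = $-8
[08] 00 4d → 0x4d00
  op=0x4d00>>10=0x13 ⇒ band (RR)
  [9:7] rd=2 = cx
  [6:4] rs=0 = ax

minus sp, cx; bne $-6; bne $-8; band ax, cx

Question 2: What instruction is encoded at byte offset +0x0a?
bne $-12

off 0x0a: read f4 2f as little → 0x2ff4
  op=0x2ff4>>10=0xb ⇒ bne (J)
  imm: (w>>0)&0x3ff=0x3f4 (s10→-12) → $-12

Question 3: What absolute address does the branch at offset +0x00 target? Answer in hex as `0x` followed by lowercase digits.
0x9b20

off 0x00: read fe 2f as little → 0x2ffe
  opcode bits[15:10]=0xb: bne/J
  [9:0] imm=1022 (s10→-2) = $-2
  target = base 0x9b20 + off 0x00 + 2 + imm -2 = 0x9b20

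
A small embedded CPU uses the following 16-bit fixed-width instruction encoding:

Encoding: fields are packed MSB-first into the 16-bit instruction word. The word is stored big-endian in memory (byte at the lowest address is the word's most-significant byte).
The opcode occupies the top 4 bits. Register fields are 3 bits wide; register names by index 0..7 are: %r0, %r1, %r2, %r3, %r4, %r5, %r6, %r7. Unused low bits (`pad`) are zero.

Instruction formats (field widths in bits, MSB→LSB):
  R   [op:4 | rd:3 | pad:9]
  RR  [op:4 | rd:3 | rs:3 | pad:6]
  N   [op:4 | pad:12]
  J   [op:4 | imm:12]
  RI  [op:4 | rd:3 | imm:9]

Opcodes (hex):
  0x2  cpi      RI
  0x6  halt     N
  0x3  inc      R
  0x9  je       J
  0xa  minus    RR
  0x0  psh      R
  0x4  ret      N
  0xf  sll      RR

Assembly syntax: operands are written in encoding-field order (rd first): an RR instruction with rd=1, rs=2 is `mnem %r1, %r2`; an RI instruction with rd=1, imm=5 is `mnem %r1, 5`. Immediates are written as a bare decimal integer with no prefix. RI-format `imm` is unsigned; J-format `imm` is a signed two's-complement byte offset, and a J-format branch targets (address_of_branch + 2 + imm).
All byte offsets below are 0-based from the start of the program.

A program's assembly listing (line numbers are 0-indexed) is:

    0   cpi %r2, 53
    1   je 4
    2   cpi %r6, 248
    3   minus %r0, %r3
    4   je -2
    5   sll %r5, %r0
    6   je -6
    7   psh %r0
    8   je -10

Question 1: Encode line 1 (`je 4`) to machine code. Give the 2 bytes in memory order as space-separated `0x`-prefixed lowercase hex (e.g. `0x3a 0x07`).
0x90 0x04

1. je fields op=0x9:4|imm=4:12 → word 9004h → 90 04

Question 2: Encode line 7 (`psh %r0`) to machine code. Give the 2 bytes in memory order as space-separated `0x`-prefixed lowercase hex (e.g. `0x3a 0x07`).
7. psh fields op=0x0:4|rd=0:3|pad=0:9 → word 0000h → 00 00

0x00 0x00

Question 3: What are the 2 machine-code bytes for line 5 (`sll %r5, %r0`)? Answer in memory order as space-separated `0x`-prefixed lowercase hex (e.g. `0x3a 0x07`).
0xfa 0x00

line 5 (sll): pack op=0xf:4|rd=5:3|rs=0:3|pad=0:6 = 0xfa00; big→ fa 00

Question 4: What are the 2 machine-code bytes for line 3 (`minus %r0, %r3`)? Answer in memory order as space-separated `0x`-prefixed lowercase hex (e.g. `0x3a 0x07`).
L3: minus op=0xa:4|rd=0:3|rs=3:3|pad=0:6 ⇒ 0xa0c0 ⇒ big a0 c0

0xa0 0xc0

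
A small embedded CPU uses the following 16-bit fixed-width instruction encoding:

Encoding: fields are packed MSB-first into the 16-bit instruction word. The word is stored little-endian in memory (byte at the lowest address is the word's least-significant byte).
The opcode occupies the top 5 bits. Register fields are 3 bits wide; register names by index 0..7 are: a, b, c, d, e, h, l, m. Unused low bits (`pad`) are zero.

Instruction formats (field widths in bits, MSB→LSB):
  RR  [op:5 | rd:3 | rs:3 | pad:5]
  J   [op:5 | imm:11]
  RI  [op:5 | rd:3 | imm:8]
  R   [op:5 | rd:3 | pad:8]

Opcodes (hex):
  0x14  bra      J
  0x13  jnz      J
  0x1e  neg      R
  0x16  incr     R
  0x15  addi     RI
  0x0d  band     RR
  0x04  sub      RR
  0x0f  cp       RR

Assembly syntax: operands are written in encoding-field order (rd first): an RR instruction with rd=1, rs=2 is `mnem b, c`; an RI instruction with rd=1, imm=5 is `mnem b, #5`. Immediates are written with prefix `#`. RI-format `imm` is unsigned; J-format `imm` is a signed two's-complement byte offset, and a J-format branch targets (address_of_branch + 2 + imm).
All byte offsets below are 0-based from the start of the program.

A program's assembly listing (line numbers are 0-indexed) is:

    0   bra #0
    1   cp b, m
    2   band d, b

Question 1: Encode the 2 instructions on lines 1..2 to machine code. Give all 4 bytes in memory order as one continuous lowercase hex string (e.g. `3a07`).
line 1 (cp): pack op=0xf:5|rd=1:3|rs=7:3|pad=0:5 = 0x79e0; little→ e0 79
line 2 (band): pack op=0xd:5|rd=3:3|rs=1:3|pad=0:5 = 0x6b20; little→ 20 6b

e079206b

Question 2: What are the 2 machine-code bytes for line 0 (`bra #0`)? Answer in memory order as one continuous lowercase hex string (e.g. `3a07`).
00a0

0. bra fields op=0x14:5|imm=0:11 → word a000h → 00 a0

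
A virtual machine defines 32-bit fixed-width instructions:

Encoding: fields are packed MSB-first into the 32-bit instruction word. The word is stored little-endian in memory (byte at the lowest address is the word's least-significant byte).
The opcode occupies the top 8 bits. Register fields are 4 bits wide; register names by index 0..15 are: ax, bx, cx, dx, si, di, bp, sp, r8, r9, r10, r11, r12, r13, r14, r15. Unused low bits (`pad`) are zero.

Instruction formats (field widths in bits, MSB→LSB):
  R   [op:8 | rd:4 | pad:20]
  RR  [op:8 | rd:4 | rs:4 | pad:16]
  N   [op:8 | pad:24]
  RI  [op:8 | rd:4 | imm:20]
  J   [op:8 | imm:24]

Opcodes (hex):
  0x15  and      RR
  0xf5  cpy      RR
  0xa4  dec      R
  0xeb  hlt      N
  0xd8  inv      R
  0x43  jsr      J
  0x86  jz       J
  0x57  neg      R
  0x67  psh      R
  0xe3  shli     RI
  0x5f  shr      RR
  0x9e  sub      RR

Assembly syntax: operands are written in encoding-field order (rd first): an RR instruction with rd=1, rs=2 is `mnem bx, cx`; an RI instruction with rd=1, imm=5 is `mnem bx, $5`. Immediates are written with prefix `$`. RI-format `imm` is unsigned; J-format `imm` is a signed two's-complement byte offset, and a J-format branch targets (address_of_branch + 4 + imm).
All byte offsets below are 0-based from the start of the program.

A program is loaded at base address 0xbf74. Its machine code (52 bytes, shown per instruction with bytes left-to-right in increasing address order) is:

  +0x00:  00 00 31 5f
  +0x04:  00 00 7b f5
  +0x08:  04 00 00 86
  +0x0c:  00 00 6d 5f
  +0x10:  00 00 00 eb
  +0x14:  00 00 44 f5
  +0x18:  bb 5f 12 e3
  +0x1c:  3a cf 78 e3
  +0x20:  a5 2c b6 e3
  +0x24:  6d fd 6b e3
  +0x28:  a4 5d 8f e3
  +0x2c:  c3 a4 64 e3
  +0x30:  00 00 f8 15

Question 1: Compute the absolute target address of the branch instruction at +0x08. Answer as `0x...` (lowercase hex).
0xbf84

+0x08: 04 00 00 86 ⇒ word 0x86000004 (little)
  opcode bits[31:24]=0x86: jz/J
  [23:0] imm=4 = $4
  target = base 0xbf74 + off 0x08 + 4 + imm 4 = 0xbf84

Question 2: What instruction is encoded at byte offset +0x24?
shli bp, $785773

[24] 6d fd 6b e3 → 0xe36bfd6d
  opcode bits[31:24]=0xe3: shli/RI
  rd: (w>>20)&0xf=0x6 → bp
  imm: (w>>0)&0xfffff=0xbfd6d → $785773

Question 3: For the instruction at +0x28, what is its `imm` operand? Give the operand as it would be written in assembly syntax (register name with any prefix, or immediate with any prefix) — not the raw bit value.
$1007012

+0x28: a4 5d 8f e3 ⇒ word 0xe38f5da4 (little)
  op=0xe38f5da4>>24=0xe3 ⇒ shli (RI)
  rd: (w>>20)&0xf=0x8 → r8
  imm: (w>>0)&0xfffff=0xf5da4 → $1007012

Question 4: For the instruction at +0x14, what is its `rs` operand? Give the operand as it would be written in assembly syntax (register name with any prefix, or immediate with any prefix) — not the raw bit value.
@+14  little-endian(00 00 44 f5) = 0xf5440000
  top 8b → 0xf5 → cpy [RR]
  rd@[23:20]=0x4 ⇒ si
  rs@[19:16]=0x4 ⇒ si

si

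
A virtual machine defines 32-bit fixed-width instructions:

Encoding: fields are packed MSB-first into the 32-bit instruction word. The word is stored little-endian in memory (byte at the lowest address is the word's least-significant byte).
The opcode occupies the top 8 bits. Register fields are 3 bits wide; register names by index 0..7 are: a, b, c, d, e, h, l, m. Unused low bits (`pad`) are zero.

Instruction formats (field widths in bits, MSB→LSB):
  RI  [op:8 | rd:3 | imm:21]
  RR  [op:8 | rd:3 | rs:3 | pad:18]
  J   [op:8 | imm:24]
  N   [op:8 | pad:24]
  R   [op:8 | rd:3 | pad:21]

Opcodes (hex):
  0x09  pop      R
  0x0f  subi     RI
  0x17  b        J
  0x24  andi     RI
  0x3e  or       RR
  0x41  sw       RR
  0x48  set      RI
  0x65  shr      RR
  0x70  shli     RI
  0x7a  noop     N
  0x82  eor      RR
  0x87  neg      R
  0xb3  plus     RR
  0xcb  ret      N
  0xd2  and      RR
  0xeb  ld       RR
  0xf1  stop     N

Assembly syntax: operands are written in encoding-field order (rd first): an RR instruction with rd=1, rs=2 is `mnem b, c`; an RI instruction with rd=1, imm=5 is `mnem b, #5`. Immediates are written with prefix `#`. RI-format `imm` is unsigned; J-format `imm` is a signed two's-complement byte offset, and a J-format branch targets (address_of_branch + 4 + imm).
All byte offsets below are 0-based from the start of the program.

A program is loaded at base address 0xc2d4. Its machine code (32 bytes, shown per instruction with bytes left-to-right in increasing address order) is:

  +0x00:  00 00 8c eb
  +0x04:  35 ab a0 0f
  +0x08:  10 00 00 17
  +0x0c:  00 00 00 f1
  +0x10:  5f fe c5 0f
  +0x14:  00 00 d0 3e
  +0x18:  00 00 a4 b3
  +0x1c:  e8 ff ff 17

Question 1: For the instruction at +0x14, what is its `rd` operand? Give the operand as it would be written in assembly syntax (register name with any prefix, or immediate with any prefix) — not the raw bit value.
@+14  little-endian(00 00 d0 3e) = 0x3ed00000
  opcode bits[31:24]=0x3e: or/RR
  [23:21] rd=6 = l
  [20:18] rs=4 = e

l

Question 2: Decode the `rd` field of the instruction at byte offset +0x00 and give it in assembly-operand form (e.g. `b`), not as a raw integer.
+0x00: 00 00 8c eb ⇒ word 0xeb8c0000 (little)
  opcode bits[31:24]=0xeb: ld/RR
  rd: (w>>21)&0x7=0x4 → e
  rs: (w>>18)&0x7=0x3 → d

e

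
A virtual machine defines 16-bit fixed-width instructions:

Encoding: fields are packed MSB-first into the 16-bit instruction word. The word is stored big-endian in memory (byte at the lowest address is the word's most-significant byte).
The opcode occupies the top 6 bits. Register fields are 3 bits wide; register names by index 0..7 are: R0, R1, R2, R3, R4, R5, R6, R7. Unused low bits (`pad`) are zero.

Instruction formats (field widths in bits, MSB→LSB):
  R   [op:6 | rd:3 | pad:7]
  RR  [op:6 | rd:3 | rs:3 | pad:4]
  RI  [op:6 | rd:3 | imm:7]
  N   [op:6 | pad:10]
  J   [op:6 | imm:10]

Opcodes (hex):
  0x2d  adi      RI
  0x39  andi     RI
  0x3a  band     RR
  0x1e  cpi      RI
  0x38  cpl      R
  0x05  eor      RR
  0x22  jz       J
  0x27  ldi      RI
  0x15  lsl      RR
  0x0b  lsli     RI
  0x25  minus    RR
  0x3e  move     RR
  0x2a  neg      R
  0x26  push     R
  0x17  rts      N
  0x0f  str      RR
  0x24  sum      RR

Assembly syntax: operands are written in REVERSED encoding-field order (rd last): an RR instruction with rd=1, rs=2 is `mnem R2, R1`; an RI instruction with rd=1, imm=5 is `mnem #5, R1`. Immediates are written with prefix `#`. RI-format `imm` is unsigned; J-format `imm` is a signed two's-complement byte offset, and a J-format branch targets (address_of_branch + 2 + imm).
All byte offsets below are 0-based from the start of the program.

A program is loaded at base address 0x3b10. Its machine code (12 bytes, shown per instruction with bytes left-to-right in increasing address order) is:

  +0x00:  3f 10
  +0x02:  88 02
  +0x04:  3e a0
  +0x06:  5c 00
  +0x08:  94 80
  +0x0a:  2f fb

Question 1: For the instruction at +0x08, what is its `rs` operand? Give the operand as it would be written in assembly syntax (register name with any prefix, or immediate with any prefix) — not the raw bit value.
R0

@+08  big-endian(94 80) = 0x9480
  top 6b → 0x25 → minus [RR]
  [9:7] rd=1 = R1
  [6:4] rs=0 = R0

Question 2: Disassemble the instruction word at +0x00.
str R1, R6

off 0x00: read 3f 10 as big → 0x3f10
  op=0x3f10>>10=0xf ⇒ str (RR)
  rd@[9:7]=0x6 ⇒ R6
  rs@[6:4]=0x1 ⇒ R1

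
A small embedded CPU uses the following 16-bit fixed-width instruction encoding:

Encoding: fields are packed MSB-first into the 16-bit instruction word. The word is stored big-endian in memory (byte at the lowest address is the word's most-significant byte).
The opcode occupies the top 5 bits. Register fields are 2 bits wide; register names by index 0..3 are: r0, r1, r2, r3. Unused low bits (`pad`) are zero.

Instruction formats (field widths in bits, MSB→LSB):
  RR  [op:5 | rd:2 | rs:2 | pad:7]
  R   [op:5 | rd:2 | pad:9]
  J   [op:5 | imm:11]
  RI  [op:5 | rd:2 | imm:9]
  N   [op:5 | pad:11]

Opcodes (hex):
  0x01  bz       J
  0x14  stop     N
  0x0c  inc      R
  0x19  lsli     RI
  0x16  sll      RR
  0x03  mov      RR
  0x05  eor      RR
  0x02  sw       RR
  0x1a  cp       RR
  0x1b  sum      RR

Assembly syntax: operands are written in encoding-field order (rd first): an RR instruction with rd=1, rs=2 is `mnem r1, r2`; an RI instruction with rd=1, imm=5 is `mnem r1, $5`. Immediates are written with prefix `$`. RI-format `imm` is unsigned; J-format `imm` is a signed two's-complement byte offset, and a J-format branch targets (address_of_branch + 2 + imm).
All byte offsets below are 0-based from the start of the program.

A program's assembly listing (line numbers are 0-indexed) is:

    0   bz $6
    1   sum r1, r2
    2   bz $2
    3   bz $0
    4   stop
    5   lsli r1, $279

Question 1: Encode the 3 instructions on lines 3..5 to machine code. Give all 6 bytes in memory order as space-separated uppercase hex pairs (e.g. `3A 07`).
3. bz fields op=0x1:5|imm=0:11 → word 0800h → 08 00
4. stop fields op=0x14:5|pad=0:11 → word a000h → a0 00
5. lsli fields op=0x19:5|rd=1:2|imm=279:9 → word cb17h → cb 17

08 00 A0 00 CB 17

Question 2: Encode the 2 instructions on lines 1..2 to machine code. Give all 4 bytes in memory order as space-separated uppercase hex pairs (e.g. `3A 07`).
line 1 (sum): pack op=0x1b:5|rd=1:2|rs=2:2|pad=0:7 = 0xdb00; big→ db 00
line 2 (bz): pack op=0x1:5|imm=2:11 = 0x0802; big→ 08 02

DB 00 08 02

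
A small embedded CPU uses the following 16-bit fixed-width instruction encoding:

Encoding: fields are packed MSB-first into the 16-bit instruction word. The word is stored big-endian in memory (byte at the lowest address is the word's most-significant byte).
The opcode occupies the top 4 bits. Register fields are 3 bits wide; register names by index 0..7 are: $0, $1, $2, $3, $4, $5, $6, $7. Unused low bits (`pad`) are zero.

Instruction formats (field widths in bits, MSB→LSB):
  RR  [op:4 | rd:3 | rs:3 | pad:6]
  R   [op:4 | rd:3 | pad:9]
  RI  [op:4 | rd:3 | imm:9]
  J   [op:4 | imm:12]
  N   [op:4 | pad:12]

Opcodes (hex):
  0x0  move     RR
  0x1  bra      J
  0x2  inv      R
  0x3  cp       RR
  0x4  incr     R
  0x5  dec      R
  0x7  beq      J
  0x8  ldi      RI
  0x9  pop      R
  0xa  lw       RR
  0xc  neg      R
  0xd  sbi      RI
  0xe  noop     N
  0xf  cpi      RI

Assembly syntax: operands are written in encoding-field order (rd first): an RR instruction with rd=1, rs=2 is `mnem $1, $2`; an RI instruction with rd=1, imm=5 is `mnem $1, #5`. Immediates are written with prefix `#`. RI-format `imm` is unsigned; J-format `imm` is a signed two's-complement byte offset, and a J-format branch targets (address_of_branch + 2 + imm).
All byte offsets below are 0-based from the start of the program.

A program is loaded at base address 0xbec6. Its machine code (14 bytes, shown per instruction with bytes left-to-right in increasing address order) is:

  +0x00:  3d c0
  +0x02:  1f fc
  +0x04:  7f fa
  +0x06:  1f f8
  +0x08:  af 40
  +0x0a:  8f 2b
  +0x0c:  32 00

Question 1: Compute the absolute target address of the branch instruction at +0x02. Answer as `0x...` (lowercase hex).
[02] 1f fc → 0x1ffc
  op=0x1ffc>>12=0x1 ⇒ bra (J)
  imm@[11:0]=0xffc (s12→-4) ⇒ #-4
  target = base 0xbec6 + off 0x02 + 2 + imm -4 = 0xbec6

0xbec6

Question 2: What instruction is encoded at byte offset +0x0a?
+0x0a: 8f 2b ⇒ word 0x8f2b (big)
  op=0x8f2b>>12=0x8 ⇒ ldi (RI)
  rd@[11:9]=0x7 ⇒ $7
  imm@[8:0]=0x12b ⇒ #299

ldi $7, #299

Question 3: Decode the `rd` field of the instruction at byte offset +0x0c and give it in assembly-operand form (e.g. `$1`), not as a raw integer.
+0x0c: 32 00 ⇒ word 0x3200 (big)
  opcode bits[15:12]=0x3: cp/RR
  rd@[11:9]=0x1 ⇒ $1
  rs@[8:6]=0x0 ⇒ $0

$1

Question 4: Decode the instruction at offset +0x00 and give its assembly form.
+0x00: 3d c0 ⇒ word 0x3dc0 (big)
  opcode bits[15:12]=0x3: cp/RR
  rd@[11:9]=0x6 ⇒ $6
  rs@[8:6]=0x7 ⇒ $7

cp $6, $7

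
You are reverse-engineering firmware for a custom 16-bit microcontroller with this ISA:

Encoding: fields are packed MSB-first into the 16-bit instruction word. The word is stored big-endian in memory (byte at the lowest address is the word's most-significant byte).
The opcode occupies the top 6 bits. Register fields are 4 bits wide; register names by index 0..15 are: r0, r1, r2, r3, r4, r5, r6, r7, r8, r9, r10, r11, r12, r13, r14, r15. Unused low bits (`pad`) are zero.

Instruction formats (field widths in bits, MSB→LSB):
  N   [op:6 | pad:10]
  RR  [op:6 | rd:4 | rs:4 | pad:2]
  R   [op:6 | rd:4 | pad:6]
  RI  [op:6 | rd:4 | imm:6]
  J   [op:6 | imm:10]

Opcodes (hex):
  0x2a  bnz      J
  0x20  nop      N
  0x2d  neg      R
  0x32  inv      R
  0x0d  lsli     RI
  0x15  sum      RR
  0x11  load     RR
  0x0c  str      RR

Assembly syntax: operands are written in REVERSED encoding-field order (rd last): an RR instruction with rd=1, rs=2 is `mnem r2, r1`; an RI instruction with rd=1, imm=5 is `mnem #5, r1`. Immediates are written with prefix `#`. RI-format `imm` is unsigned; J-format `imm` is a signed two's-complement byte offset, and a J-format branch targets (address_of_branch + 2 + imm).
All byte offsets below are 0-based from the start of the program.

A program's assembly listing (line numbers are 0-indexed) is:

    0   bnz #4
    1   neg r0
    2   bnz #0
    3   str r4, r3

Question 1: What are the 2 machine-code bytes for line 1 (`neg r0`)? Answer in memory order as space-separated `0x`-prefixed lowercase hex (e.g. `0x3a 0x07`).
0xb4 0x00

1. neg fields op=0x2d:6|rd=0:4|pad=0:6 → word b400h → b4 00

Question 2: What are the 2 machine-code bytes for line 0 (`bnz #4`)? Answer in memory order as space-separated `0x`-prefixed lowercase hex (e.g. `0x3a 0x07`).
0xa8 0x04

0. bnz fields op=0x2a:6|imm=4:10 → word a804h → a8 04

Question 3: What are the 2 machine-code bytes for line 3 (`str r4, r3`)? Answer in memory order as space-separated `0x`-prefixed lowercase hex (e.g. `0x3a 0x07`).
L3: str op=0xc:6|rd=3:4|rs=4:4|pad=0:2 ⇒ 0x30d0 ⇒ big 30 d0

0x30 0xd0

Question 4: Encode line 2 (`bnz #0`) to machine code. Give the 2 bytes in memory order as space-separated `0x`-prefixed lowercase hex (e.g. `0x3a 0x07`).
0xa8 0x00

line 2 (bnz): pack op=0x2a:6|imm=0:10 = 0xa800; big→ a8 00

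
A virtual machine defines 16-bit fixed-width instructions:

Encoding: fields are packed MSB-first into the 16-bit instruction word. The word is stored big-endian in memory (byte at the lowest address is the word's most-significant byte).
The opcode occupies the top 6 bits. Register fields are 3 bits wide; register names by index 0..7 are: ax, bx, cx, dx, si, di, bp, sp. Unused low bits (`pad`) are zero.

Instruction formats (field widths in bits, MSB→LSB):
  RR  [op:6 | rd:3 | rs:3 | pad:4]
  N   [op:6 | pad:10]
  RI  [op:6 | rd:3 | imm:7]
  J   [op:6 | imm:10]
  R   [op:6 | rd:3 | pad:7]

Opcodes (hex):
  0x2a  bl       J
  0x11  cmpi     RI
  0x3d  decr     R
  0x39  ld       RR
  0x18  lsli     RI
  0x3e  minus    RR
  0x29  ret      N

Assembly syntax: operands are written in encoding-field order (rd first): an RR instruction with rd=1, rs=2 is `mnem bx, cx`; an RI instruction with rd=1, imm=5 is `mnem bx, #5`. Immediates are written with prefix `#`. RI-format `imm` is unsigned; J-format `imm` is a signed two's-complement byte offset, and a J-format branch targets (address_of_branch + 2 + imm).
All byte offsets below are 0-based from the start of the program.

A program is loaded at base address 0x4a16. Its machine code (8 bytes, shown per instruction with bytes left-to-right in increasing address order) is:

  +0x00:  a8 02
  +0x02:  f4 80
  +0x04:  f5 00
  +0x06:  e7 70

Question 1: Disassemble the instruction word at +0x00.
off 0x00: read a8 02 as big → 0xa802
  top 6b → 0x2a → bl [J]
  imm: (w>>0)&0x3ff=0x2 → #2

bl #2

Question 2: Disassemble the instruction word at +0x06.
+0x06: e7 70 ⇒ word 0xe770 (big)
  op=0xe770>>10=0x39 ⇒ ld (RR)
  rd@[9:7]=0x6 ⇒ bp
  rs@[6:4]=0x7 ⇒ sp

ld bp, sp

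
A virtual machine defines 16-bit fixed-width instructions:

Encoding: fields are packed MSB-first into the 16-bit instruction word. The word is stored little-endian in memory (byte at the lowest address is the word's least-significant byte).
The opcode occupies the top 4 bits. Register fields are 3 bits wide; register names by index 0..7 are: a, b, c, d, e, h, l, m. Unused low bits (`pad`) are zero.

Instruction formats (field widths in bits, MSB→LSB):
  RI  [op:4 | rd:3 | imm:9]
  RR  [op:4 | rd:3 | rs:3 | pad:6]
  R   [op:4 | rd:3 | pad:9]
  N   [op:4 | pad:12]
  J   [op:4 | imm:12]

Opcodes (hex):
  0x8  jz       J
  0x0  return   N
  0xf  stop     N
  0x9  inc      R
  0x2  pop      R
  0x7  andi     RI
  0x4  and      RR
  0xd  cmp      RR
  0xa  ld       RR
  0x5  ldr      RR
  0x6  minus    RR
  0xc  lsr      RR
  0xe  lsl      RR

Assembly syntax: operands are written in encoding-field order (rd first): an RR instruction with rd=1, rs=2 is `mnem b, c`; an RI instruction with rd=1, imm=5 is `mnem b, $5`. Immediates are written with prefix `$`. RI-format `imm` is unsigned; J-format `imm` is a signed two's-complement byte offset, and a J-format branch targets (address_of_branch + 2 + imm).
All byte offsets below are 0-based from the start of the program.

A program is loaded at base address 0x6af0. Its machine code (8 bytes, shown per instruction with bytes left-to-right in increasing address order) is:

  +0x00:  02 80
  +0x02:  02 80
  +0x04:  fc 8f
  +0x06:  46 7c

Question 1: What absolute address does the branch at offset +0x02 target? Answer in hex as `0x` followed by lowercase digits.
+0x02: 02 80 ⇒ word 0x8002 (little)
  top 4b → 0x8 → jz [J]
  imm@[11:0]=0x2 ⇒ $2
  target = base 0x6af0 + off 0x02 + 2 + imm 2 = 0x6af6

0x6af6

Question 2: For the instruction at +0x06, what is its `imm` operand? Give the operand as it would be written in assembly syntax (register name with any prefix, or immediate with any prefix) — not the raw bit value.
@+06  little-endian(46 7c) = 0x7c46
  op=0x7c46>>12=0x7 ⇒ andi (RI)
  rd: (w>>9)&0x7=0x6 → l
  imm: (w>>0)&0x1ff=0x46 → $70

$70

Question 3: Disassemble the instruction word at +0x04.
jz $-4

@+04  little-endian(fc 8f) = 0x8ffc
  opcode bits[15:12]=0x8: jz/J
  imm@[11:0]=0xffc (s12→-4) ⇒ $-4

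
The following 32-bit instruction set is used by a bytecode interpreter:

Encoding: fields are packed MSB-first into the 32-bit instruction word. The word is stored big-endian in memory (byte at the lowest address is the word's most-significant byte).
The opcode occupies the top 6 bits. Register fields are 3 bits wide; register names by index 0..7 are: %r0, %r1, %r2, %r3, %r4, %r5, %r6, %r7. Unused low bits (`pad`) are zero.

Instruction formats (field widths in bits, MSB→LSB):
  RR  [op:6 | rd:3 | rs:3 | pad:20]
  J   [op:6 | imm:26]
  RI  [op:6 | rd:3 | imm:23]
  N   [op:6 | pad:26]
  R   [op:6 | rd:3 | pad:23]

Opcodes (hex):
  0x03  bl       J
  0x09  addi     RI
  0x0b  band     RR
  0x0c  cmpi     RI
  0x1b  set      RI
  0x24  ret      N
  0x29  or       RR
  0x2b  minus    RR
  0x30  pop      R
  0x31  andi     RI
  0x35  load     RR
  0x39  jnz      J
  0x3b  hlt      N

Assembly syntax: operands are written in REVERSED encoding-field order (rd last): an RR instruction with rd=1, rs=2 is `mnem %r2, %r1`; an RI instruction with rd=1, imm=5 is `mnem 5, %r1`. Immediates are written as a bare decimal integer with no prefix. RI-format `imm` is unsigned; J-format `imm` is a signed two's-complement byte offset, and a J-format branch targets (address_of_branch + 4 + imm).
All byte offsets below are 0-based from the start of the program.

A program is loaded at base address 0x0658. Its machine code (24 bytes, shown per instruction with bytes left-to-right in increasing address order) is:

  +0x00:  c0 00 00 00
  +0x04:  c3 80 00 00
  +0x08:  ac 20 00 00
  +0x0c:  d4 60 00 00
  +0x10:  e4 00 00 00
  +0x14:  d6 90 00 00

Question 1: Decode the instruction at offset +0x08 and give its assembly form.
minus %r2, %r0

[08] ac 20 00 00 → 0xac200000
  opcode bits[31:26]=0x2b: minus/RR
  [25:23] rd=0 = %r0
  [22:20] rs=2 = %r2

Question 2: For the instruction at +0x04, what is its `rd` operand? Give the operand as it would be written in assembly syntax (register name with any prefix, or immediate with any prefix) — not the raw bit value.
@+04  big-endian(c3 80 00 00) = 0xc3800000
  top 6b → 0x30 → pop [R]
  rd: (w>>23)&0x7=0x7 → %r7

%r7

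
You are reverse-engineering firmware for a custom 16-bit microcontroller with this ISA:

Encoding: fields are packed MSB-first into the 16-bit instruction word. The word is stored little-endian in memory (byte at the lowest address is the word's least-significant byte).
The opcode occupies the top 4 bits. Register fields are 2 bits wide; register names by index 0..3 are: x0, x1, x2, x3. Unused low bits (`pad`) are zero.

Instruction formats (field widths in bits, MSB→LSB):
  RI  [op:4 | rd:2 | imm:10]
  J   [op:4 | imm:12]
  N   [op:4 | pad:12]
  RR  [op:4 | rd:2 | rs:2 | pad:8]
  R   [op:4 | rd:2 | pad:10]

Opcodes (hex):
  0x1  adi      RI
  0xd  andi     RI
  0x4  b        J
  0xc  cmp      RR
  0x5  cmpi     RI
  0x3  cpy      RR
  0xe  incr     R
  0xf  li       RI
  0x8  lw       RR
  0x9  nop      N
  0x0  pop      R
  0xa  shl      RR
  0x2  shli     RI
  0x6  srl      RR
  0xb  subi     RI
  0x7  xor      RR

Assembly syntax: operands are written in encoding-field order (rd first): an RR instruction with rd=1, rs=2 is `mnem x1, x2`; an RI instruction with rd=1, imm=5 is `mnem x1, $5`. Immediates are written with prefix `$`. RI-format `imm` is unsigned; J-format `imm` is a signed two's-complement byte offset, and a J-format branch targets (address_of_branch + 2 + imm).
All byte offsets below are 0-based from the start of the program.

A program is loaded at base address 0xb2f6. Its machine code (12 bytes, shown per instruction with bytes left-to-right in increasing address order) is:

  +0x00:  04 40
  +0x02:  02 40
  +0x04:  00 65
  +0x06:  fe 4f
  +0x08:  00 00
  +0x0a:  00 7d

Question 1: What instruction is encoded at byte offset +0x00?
b $4

@+00  little-endian(04 40) = 0x4004
  top 4b → 0x4 → b [J]
  imm: (w>>0)&0xfff=0x4 → $4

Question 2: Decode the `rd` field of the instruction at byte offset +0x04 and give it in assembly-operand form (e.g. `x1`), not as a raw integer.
+0x04: 00 65 ⇒ word 0x6500 (little)
  top 4b → 0x6 → srl [RR]
  rd: (w>>10)&0x3=0x1 → x1
  rs: (w>>8)&0x3=0x1 → x1

x1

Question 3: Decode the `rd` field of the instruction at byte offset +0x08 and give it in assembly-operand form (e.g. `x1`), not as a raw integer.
x0

@+08  little-endian(00 00) = 0x0000
  top 4b → 0x0 → pop [R]
  rd@[11:10]=0x0 ⇒ x0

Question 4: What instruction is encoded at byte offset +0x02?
+0x02: 02 40 ⇒ word 0x4002 (little)
  op=0x4002>>12=0x4 ⇒ b (J)
  [11:0] imm=2 = $2

b $2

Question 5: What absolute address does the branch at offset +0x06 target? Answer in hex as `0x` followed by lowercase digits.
0xb2fc

+0x06: fe 4f ⇒ word 0x4ffe (little)
  op=0x4ffe>>12=0x4 ⇒ b (J)
  imm@[11:0]=0xffe (s12→-2) ⇒ $-2
  target = base 0xb2f6 + off 0x06 + 2 + imm -2 = 0xb2fc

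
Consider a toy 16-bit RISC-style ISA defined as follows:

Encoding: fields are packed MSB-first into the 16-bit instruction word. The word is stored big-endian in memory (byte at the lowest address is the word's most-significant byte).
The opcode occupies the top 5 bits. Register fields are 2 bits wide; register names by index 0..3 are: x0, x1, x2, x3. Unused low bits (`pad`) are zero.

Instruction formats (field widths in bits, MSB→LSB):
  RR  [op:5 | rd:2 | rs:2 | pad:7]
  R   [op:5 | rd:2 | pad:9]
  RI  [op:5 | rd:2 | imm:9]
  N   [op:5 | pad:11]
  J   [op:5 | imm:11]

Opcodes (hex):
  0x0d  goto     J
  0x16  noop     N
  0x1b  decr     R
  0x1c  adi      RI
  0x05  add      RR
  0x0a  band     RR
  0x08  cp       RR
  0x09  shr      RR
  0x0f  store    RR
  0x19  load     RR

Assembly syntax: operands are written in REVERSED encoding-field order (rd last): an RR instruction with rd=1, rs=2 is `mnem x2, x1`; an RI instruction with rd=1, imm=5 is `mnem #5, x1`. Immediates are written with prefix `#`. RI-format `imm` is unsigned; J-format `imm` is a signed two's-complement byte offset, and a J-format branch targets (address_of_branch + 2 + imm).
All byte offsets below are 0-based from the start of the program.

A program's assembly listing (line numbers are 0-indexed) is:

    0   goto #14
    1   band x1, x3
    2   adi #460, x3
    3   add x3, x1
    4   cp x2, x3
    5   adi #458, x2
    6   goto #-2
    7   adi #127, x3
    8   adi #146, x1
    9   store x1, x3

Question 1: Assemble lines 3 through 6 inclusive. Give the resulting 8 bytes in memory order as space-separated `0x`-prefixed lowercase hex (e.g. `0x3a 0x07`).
0x2b 0x80 0x47 0x00 0xe5 0xca 0x6f 0xfe

3. add fields op=0x5:5|rd=1:2|rs=3:2|pad=0:7 → word 2b80h → 2b 80
4. cp fields op=0x8:5|rd=3:2|rs=2:2|pad=0:7 → word 4700h → 47 00
5. adi fields op=0x1c:5|rd=2:2|imm=458:9 → word e5cah → e5 ca
6. goto fields op=0xd:5|imm=-2:11 → word 6ffeh → 6f fe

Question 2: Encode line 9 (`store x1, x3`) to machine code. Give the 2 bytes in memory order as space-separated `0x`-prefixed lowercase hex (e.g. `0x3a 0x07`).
9. store fields op=0xf:5|rd=3:2|rs=1:2|pad=0:7 → word 7e80h → 7e 80

0x7e 0x80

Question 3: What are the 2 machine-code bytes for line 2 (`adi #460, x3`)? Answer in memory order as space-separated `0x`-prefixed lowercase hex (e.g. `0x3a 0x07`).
0xe7 0xcc

L2: adi op=0x1c:5|rd=3:2|imm=460:9 ⇒ 0xe7cc ⇒ big e7 cc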